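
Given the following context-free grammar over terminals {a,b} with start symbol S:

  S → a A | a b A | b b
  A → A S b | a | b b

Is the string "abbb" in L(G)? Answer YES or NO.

CNF form of G:
  S -> T0 T0 | T1 A | T1 X3
  A -> A X2 | T0 T0 | a
  T0 -> b
  T1 -> a
  X2 -> S T0
  X3 -> T0 A

CYK fill:
  cell(0,0) a: {A,T1}  orig:{A}
  cell(1,1) b: {T0}  orig:{}
  cell(2,2) b: {T0}  orig:{}
  cell(3,3) b: {T0}  orig:{}
  cell(0,1) ab: ∅
  cell(1,2) bb: {A,S}
  cell(2,3) bb: {A,S}
  cell(0,2) abb: {S}
  cell(1,3) bbb: {X2,X3}  orig:{}
  cell(0,3) abbb: {A,S,X2}  orig:{A,S}

S ∈ T[0,3] ⇒ YES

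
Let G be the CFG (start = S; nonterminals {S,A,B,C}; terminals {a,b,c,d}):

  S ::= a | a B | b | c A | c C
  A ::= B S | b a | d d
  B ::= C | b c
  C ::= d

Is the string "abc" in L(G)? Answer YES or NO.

Convert to CNF:
  S -> T1 B | T3 A | T3 C | a | b
  A -> B S | T0 T1 | T2 T2
  B -> T0 T3 | d
  C -> d
  T0 -> b
  T1 -> a
  T2 -> d
  T3 -> c

Fill CYK table bottom-up:
  [0..0]={S,T1}  "a"  orig:{S}
  [1..1]={S,T0}  "b"  orig:{S}
  [2..2]={T3}  "c"  orig:{}
  [0..1]=∅  "ab"
  [1..2]={B}  "bc"
  [0..2]={S}  "abc"

S ∈ T[0,2] ⇒ YES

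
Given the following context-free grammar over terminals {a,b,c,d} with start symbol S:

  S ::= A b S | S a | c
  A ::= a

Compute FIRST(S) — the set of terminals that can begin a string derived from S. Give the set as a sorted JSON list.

FIRST iteration:
[1]
  A via A→a: +{a}
  S via S→A b S: +{a}
  S via S→c: +{c}
  FIRST[S]={a,c}  FIRST[A]={a}
[2] (stable)
  FIRST[S]={a,c}  FIRST[A]={a}

FIRST(S) = ["a", "c"]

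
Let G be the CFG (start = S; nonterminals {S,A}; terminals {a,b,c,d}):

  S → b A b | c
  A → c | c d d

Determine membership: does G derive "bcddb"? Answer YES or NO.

Convert to CNF:
  S -> T2 X4 | c
  A -> T0 X3 | c
  T0 -> c
  T1 -> d
  T2 -> b
  X3 -> T1 T1
  X4 -> A T2

CYK table (by increasing span):
  cell(0,0) b: {T2}  orig:{}
  cell(1,1) c: {A,S,T0}  orig:{A,S}
  cell(2,2) d: {T1}  orig:{}
  cell(3,3) d: {T1}  orig:{}
  cell(4,4) b: {T2}  orig:{}
  cell(0,1) bc: ∅
  cell(1,2) cd: ∅
  cell(2,3) dd: {X3}  orig:{}
  cell(3,4) db: ∅
  cell(0,2) bcd: ∅
  cell(1,3) cdd: {A}
  cell(2,4) ddb: ∅
  cell(0,3) bcdd: ∅
  cell(1,4) cddb: {X4}  orig:{}
  cell(0,4) bcddb: {S}

S ∈ T[0,4] ⇒ YES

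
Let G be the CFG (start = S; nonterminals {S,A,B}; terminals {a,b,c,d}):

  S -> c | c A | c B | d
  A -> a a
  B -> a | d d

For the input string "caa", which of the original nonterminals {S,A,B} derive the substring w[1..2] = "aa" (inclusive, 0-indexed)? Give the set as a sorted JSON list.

Convert to CNF:
  S -> T2 A | T2 B | c | d
  A -> T0 T0
  B -> T1 T1 | a
  T0 -> a
  T1 -> d
  T2 -> c

Fill CYK table bottom-up — only the sub-triangle for w[1..2]:
  T[1,1] 'a' = {B,T0}  orig:{B}
  T[2,2] 'a' = {B,T0}  orig:{B}
  T[1,2] 'aa' = {A}

Original NTs in T[1,2] deriving "aa": ["A"]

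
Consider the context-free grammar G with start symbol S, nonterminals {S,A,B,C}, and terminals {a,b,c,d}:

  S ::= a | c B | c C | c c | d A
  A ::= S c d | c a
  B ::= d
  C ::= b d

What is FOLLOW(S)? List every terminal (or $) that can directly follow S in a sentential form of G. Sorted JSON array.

FIRST iteration:
iter 1:
  A via A→c a: +{c}
  B via B→d: +{d}
  C via C→b d: +{b}
  S via S→a: +{a}
  S via S→c B: +{c}
  S via S→d A: +{d}
  FIRST(S)={a,c,d}  FIRST(A)={c}  FIRST(B)={d}  FIRST(C)={b}
iter 2:
  A via A→S c d: +{a,d}
  FIRST(S)={a,c,d}  FIRST(A)={a,c,d}  FIRST(B)={d}  FIRST(C)={b}
iter 3: done
  FIRST(S)={a,c,d}  FIRST(A)={a,c,d}  FIRST(B)={d}  FIRST(C)={b}

FOLLOW sets:
initialize: $ ∈ FOLLOW(S)
[1]
  A→S c d: FOLLOW(S) ⊇ FIRST(c) = {c}; new: +{c}
  S→c B: FOLLOW(B) ⊇ FOLLOW(S) ⊇ {$,c}; new: +{$,c}
  S→c C: FOLLOW(C) ⊇ FOLLOW(S) ⊇ {$,c}; new: +{$,c}
  S→d A: FOLLOW(A) ⊇ FOLLOW(S) ⊇ {$,c}; new: +{$,c}
  FOLLOW[S]={$,c}  FOLLOW[A]={$,c}  FOLLOW[B]={$,c}  FOLLOW[C]={$,c}
[2] (no change)
  FOLLOW[S]={$,c}  FOLLOW[A]={$,c}  FOLLOW[B]={$,c}  FOLLOW[C]={$,c}

FOLLOW(S) = ["$", "c"]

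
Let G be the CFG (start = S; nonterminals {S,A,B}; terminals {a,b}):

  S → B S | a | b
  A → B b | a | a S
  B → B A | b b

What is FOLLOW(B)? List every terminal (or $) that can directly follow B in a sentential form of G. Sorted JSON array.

Compute FIRST by fixpoint:
round 1:
  A via A→a: +{a}
  B via B→b b: +{b}
  S via S→B S: +{b}
  S via S→a: +{a}
  S: {a,b}  A: {a}  B: {b}
round 2:
  A via A→B b: +{b}
  S: {a,b}  A: {a,b}  B: {b}
round 3: (stable)
  S: {a,b}  A: {a,b}  B: {b}

FOLLOW sets:
seed FOLLOW(S) with $
round 1:
  A→B b: FOLLOW(B) ⊇ FIRST(b) = {b}; new: +{b}
  B→B A: FOLLOW(B) ⊇ FIRST(A) = {a,b}; new: +{a}
  B→B A: FOLLOW(A) ⊇ FOLLOW(B) ⊇ {a,b}; new: +{a,b}
  FOLLOW[S]={$}  FOLLOW[A]={a,b}  FOLLOW[B]={a,b}
round 2:
  A→a S: FOLLOW(S) ⊇ FOLLOW(A) ⊇ {a,b}; new: +{a,b}
  FOLLOW[S]={$,a,b}  FOLLOW[A]={a,b}  FOLLOW[B]={a,b}
round 3: done
  FOLLOW[S]={$,a,b}  FOLLOW[A]={a,b}  FOLLOW[B]={a,b}

FOLLOW(B) = ["a", "b"]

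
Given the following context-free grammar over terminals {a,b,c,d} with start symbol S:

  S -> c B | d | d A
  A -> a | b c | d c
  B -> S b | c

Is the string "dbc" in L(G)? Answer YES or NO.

Convert to CNF:
  S -> T1 B | T2 A | d
  A -> T0 T1 | T2 T1 | a
  B -> S T0 | c
  T0 -> b
  T1 -> c
  T2 -> d

Fill CYK table bottom-up:
  cell(0,0) d: {S,T2}  orig:{S}
  cell(1,1) b: {T0}  orig:{}
  cell(2,2) c: {B,T1}  orig:{B}
  cell(0,1) db: {B}
  cell(1,2) bc: {A}
  cell(0,2) dbc: {S}

S ∈ T[0,2] ⇒ YES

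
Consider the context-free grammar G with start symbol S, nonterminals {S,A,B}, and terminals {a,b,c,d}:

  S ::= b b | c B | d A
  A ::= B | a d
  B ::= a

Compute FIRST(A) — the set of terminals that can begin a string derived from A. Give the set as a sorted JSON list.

FIRST iteration:
iter 1:
  A via A→a d: +{a}
  B via B→a: +{a}
  S via S→b b: +{b}
  S via S→c B: +{c}
  S via S→d A: +{d}
  S: {b,c,d}  A: {a}  B: {a}
iter 2: (stable)
  S: {b,c,d}  A: {a}  B: {a}

FIRST(A) = ["a"]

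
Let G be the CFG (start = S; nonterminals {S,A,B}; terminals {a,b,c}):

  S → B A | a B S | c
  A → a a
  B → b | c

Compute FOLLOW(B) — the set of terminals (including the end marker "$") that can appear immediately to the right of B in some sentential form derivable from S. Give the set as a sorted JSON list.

FIRST iteration:
iter 1:
  A via A→a a: +{a}
  B via B→b: +{b}
  B via B→c: +{c}
  S via S→B A: +{b,c}
  S via S→a B S: +{a}
  FIRST(S)={a,b,c}  FIRST(A)={a}  FIRST(B)={b,c}
iter 2: (stable)
  FIRST(S)={a,b,c}  FIRST(A)={a}  FIRST(B)={b,c}

FOLLOW sets:
initialize: $ ∈ FOLLOW(S)
[1]
  S→B A: FOLLOW(B) ⊇ FIRST(A) = {a}; new: +{a}
  S→B A: FOLLOW(A) ⊇ FOLLOW(S) ⊇ {$}; new: +{$}
  S→a B S: FOLLOW(B) ⊇ FIRST(S) = {a,b,c}; new: +{b,c}
  FOLLOW(S)={$}  FOLLOW(A)={$}  FOLLOW(B)={a,b,c}
[2] — fixpoint
  FOLLOW(S)={$}  FOLLOW(A)={$}  FOLLOW(B)={a,b,c}

FOLLOW(B) = ["a", "b", "c"]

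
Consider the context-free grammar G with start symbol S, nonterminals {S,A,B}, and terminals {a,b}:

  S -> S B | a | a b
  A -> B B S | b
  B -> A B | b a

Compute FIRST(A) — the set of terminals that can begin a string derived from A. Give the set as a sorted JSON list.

FIRST iteration:
iter 1:
  A via A→b: +{b}
  B via B→A B: +{b}
  S via S→a: +{a}
  S: {a}  A: {b}  B: {b}
iter 2: done
  S: {a}  A: {b}  B: {b}

FIRST(A) = ["b"]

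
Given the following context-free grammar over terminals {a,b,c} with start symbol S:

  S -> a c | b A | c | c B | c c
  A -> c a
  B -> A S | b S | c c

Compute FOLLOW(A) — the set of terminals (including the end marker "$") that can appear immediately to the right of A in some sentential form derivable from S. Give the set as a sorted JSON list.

FIRST sets, iterate to fixpoint:
pass 1:
  A via A→c a: +{c}
  B via B→A S: +{c}
  B via B→b S: +{b}
  S via S→a c: +{a}
  S via S→b A: +{b}
  S via S→c: +{c}
  S: {a,b,c}  A: {c}  B: {b,c}
pass 2: (stable)
  S: {a,b,c}  A: {c}  B: {b,c}

FOLLOW sets:
seed FOLLOW(S) with $
[1]
  B→A S: FOLLOW(A) ⊇ FIRST(S) = {a,b,c}; new: +{a,b,c}
  S→b A: FOLLOW(A) ⊇ FOLLOW(S) ⊇ {$}; new: +{$}
  S→c B: FOLLOW(B) ⊇ FOLLOW(S) ⊇ {$}; new: +{$}
  FOLLOW(S)={$}  FOLLOW(A)={$,a,b,c}  FOLLOW(B)={$}
[2] (no change)
  FOLLOW(S)={$}  FOLLOW(A)={$,a,b,c}  FOLLOW(B)={$}

FOLLOW(A) = ["$", "a", "b", "c"]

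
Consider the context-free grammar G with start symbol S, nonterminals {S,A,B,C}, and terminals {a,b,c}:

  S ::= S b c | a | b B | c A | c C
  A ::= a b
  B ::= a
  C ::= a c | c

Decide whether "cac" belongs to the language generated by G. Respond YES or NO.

Convert to CNF:
  S -> S X3 | T1 B | T2 A | T2 C | a
  A -> T0 T1
  B -> a
  C -> T0 T2 | c
  T0 -> a
  T1 -> b
  T2 -> c
  X3 -> T1 T2

CYK table (by increasing span):
  [0..0]={C,T2}  "c"  orig:{C}
  [1..1]={B,S,T0}  "a"  orig:{B,S}
  [2..2]={C,T2}  "c"  orig:{C}
  [0..1]=∅  "ca"
  [1..2]={C}  "ac"
  [0..2]={S}  "cac"

S ∈ T[0,2] ⇒ YES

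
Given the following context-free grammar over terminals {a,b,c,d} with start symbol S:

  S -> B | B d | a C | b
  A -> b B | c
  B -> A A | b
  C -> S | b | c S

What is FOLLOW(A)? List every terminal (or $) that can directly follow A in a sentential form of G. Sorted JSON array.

FIRST sets, iterate to fixpoint:
pass 1:
  A via A→b B: +{b}
  A via A→c: +{c}
  B via B→A A: +{b,c}
  C via C→b: +{b}
  C via C→c S: +{c}
  S via S→B: +{b,c}
  S via S→a C: +{a}
  S: {a,b,c}  A: {b,c}  B: {b,c}  C: {b,c}
pass 2:
  C via C→S: +{a}
  S: {a,b,c}  A: {b,c}  B: {b,c}  C: {a,b,c}
pass 3: (no change)
  S: {a,b,c}  A: {b,c}  B: {b,c}  C: {a,b,c}

FOLLOW iteration:
FOLLOW(S) := {$}
pass 1:
  B→A A: FOLLOW(A) ⊇ FIRST(A) = {b,c}; new: +{b,c}
  S→B: FOLLOW(B) ⊇ FOLLOW(S) ⊇ {$}; new: +{$}
  S→B d: FOLLOW(B) ⊇ FIRST(d) = {d}; new: +{d}
  S→a C: FOLLOW(C) ⊇ FOLLOW(S) ⊇ {$}; new: +{$}
  FOLLOW[S]={$}  FOLLOW[A]={b,c}  FOLLOW[B]={$,d}  FOLLOW[C]={$}
pass 2:
  A→b B: FOLLOW(B) ⊇ FOLLOW(A) ⊇ {b,c}; new: +{b,c}
  B→A A: FOLLOW(A) ⊇ FOLLOW(B) ⊇ {$,b,c,d}; new: +{$,d}
  FOLLOW[S]={$}  FOLLOW[A]={$,b,c,d}  FOLLOW[B]={$,b,c,d}  FOLLOW[C]={$}
pass 3: (stable)
  FOLLOW[S]={$}  FOLLOW[A]={$,b,c,d}  FOLLOW[B]={$,b,c,d}  FOLLOW[C]={$}

FOLLOW(A) = ["$", "b", "c", "d"]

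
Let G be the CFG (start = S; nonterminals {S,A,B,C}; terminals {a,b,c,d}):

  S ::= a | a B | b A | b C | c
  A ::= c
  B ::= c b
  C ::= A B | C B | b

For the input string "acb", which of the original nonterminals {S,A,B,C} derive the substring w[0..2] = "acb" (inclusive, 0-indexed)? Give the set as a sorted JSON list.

CNF form of G:
  S -> T1 A | T1 C | T2 B | a | c
  A -> c
  B -> T0 T1
  C -> A B | C B | b
  T0 -> c
  T1 -> b
  T2 -> a

CYK fill (cells [i..j] with 0 ≤ i ≤ j ≤ 2 only):
  cell(0,0) a: {S,T2}  orig:{S}
  cell(1,1) c: {A,S,T0}  orig:{A,S}
  cell(2,2) b: {C,T1}  orig:{C}
  cell(0,1) ac: ∅
  cell(1,2) cb: {B}
  cell(0,2) acb: {S}

Original NTs in T[0,2] deriving "acb": ["S"]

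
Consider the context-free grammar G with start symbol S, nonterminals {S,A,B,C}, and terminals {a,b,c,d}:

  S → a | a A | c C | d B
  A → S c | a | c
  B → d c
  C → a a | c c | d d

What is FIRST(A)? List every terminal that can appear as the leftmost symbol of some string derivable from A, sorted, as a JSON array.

FIRST iteration:
iter 1:
  A via A→a: +{a}
  A via A→c: +{c}
  B via B→d c: +{d}
  C via C→a a: +{a}
  C via C→c c: +{c}
  C via C→d d: +{d}
  S via S→a: +{a}
  S via S→c C: +{c}
  S via S→d B: +{d}
  S: {a,c,d}  A: {a,c}  B: {d}  C: {a,c,d}
iter 2:
  A via A→S c: +{d}
  S: {a,c,d}  A: {a,c,d}  B: {d}  C: {a,c,d}
iter 3: (stable)
  S: {a,c,d}  A: {a,c,d}  B: {d}  C: {a,c,d}

FIRST(A) = ["a", "c", "d"]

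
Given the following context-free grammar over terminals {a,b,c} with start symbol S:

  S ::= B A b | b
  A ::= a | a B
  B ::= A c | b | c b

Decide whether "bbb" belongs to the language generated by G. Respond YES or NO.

Convert to CNF:
  S -> B X3 | b
  A -> T0 B | a
  B -> A T1 | T1 T2 | b
  T0 -> a
  T1 -> c
  T2 -> b
  X3 -> A T2

Fill CYK table bottom-up:
  T[0,0] 'b' = {B,S,T2}  orig:{B,S}
  T[1,1] 'b' = {B,S,T2}  orig:{B,S}
  T[2,2] 'b' = {B,S,T2}  orig:{B,S}
  T[0,1] 'bb' = ∅
  T[1,2] 'bb' = ∅
  T[0,2] 'bbb' = ∅

S ∉ T[0,2] ⇒ NO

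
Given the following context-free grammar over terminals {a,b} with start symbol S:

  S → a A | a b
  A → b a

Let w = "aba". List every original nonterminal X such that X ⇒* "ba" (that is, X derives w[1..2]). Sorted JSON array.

Convert to CNF:
  S -> T1 A | T1 T0
  A -> T0 T1
  T0 -> b
  T1 -> a

CYK fill, restricted to cells inside w[1..2]:
  T[1,1] 'b' = {T0}  orig:{}
  T[2,2] 'a' = {T1}  orig:{}
  T[1,2] 'ba' = {A}

Original NTs in T[1,2] deriving "ba": ["A"]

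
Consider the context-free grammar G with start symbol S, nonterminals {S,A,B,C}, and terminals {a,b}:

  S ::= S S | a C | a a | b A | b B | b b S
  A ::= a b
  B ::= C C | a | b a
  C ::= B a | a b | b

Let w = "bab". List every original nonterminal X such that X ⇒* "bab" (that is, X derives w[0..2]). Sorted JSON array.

Convert to CNF:
  S -> S S | T0 C | T0 T0 | T1 A | T1 B | T1 X2
  A -> T0 T1
  B -> C C | T1 T0 | a
  C -> B T0 | T0 T1 | b
  T0 -> a
  T1 -> b
  X2 -> T1 S

CYK table (by increasing span), restricted to cells inside w[0..2]:
  [0..0]={C,T1}  "b"  orig:{C}
  [1..1]={B,T0}  "a"  orig:{B}
  [2..2]={C,T1}  "b"  orig:{C}
  [0..1]={B,S}  "ba"
  [1..2]={A,C,S}  "ab"
  [0..2]={B,S,X2}  "bab"  orig:{B,S}

Original NTs in T[0,2] deriving "bab": ["B", "S"]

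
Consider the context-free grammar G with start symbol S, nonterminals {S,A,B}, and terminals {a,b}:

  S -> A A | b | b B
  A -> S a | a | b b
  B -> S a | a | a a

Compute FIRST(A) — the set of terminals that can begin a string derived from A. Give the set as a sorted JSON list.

Compute FIRST by fixpoint:
round 1:
  A via A→a: +{a}
  A via A→b b: +{b}
  B via B→a: +{a}
  S via S→A A: +{a,b}
  FIRST(S)={a,b}  FIRST(A)={a,b}  FIRST(B)={a}
round 2:
  B via B→S a: +{b}
  FIRST(S)={a,b}  FIRST(A)={a,b}  FIRST(B)={a,b}
round 3: done
  FIRST(S)={a,b}  FIRST(A)={a,b}  FIRST(B)={a,b}

FIRST(A) = ["a", "b"]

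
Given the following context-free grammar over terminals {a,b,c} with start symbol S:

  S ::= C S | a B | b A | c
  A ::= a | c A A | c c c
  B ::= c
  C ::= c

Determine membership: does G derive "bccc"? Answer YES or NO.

Convert to CNF:
  S -> C S | T1 B | T2 A | c
  A -> T0 X3 | T0 X4 | a
  B -> c
  C -> c
  T0 -> c
  T1 -> a
  T2 -> b
  X3 -> A A
  X4 -> T0 T0

CYK fill:
  [0..0]={T2}  "b"  orig:{}
  [1..1]={B,C,S,T0}  "c"  orig:{B,C,S}
  [2..2]={B,C,S,T0}  "c"  orig:{B,C,S}
  [3..3]={B,C,S,T0}  "c"  orig:{B,C,S}
  [0..1]=∅  "bc"
  [1..2]={S,X4}  "cc"  orig:{S}
  [2..3]={S,X4}  "cc"  orig:{S}
  [0..2]=∅  "bcc"
  [1..3]={A,S}  "ccc"
  [0..3]={S}  "bccc"

S ∈ T[0,3] ⇒ YES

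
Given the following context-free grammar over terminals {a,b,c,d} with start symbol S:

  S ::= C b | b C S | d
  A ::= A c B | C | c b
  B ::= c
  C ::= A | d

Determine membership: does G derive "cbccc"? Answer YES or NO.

Convert to CNF:
  S -> C T1 | T1 X4 | d
  A -> A X2 | T0 T1 | d
  B -> c
  C -> A X3 | T0 T1 | d
  T0 -> c
  T1 -> b
  X2 -> T0 B
  X3 -> T0 B
  X4 -> C S

Fill CYK table bottom-up:
  T[0,0] 'c' = {B,T0}  orig:{B}
  T[1,1] 'b' = {T1}  orig:{}
  T[2,2] 'c' = {B,T0}  orig:{B}
  T[3,3] 'c' = {B,T0}  orig:{B}
  T[4,4] 'c' = {B,T0}  orig:{B}
  T[0,1] 'cb' = {A,C}
  T[1,2] 'bc' = ∅
  T[2,3] 'cc' = {X2,X3}  orig:{}
  T[3,4] 'cc' = {X2,X3}  orig:{}
  T[0,2] 'cbc' = ∅
  T[1,3] 'bcc' = ∅
  T[2,4] 'ccc' = ∅
  T[0,3] 'cbcc' = {A,C}
  T[1,4] 'bccc' = ∅
  T[0,4] 'cbccc' = ∅

S ∉ T[0,4] ⇒ NO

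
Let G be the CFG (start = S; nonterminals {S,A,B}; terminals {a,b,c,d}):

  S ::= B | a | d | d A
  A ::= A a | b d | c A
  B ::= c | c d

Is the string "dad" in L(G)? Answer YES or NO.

Convert to CNF:
  S -> T2 A | T3 T2 | a | c | d
  A -> A T0 | T1 T2 | T3 A
  B -> T3 T2 | c
  T0 -> a
  T1 -> b
  T2 -> d
  T3 -> c

CYK table (by increasing span):
  [0..0]={S,T2}  "d"  orig:{S}
  [1..1]={S,T0}  "a"  orig:{S}
  [2..2]={S,T2}  "d"  orig:{S}
  [0..1]=∅  "da"
  [1..2]=∅  "ad"
  [0..2]=∅  "dad"

S ∉ T[0,2] ⇒ NO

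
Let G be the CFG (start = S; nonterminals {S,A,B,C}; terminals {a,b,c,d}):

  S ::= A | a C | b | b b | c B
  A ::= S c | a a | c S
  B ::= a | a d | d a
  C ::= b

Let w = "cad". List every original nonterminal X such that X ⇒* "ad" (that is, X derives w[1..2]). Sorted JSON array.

CNF form of G:
  S -> S T0 | T0 B | T0 S | T1 C | T1 T1 | T3 T3 | b
  A -> S T0 | T0 S | T1 T1
  B -> T1 T2 | T2 T1 | a
  C -> b
  T0 -> c
  T1 -> a
  T2 -> d
  T3 -> b

Fill CYK table bottom-up, restricted to cells inside w[1..2]:
  cell(1,1) a: {B,T1}  orig:{B}
  cell(2,2) d: {T2}  orig:{}
  cell(1,2) ad: {B}

Original NTs in T[1,2] deriving "ad": ["B"]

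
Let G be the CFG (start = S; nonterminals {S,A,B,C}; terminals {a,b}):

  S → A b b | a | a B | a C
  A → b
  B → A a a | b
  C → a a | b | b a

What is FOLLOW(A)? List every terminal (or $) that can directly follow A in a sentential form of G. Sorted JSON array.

Compute FIRST by fixpoint:
round 1:
  A via A→b: +{b}
  B via B→A a a: +{b}
  C via C→a a: +{a}
  C via C→b: +{b}
  S via S→A b b: +{b}
  S via S→a: +{a}
  S: {a,b}  A: {b}  B: {b}  C: {a,b}
round 2: done
  S: {a,b}  A: {b}  B: {b}  C: {a,b}

Compute FOLLOW by fixpoint:
seed FOLLOW(S) with $
round 1:
  B→A a a: FOLLOW(A) ⊇ FIRST(a) = {a}; new: +{a}
  S→A b b: FOLLOW(A) ⊇ FIRST(b) = {b}; new: +{b}
  S→a B: FOLLOW(B) ⊇ FOLLOW(S) ⊇ {$}; new: +{$}
  S→a C: FOLLOW(C) ⊇ FOLLOW(S) ⊇ {$}; new: +{$}
  FOLLOW[S]={$}  FOLLOW[A]={a,b}  FOLLOW[B]={$}  FOLLOW[C]={$}
round 2: — fixpoint
  FOLLOW[S]={$}  FOLLOW[A]={a,b}  FOLLOW[B]={$}  FOLLOW[C]={$}

FOLLOW(A) = ["a", "b"]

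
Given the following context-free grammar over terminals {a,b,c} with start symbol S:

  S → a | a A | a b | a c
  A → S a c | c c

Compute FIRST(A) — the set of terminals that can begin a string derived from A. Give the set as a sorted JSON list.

FIRST sets, iterate to fixpoint:
[1]
  A via A→c c: +{c}
  S via S→a: +{a}
  FIRST[S]={a}  FIRST[A]={c}
[2]
  A via A→S a c: +{a}
  FIRST[S]={a}  FIRST[A]={a,c}
[3] done
  FIRST[S]={a}  FIRST[A]={a,c}

FIRST(A) = ["a", "c"]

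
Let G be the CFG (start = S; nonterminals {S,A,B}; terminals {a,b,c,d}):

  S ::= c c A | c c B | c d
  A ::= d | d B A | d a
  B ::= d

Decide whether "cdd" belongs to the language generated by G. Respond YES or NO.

Convert to CNF:
  S -> T2 T0 | T2 X4 | T2 X5
  A -> T0 T1 | T0 X3 | d
  B -> d
  T0 -> d
  T1 -> a
  T2 -> c
  X3 -> B A
  X4 -> T2 A
  X5 -> T2 B

CYK fill:
  cell(0,0) c: {T2}  orig:{}
  cell(1,1) d: {A,B,T0}  orig:{A,B}
  cell(2,2) d: {A,B,T0}  orig:{A,B}
  cell(0,1) cd: {S,X4,X5}  orig:{S}
  cell(1,2) dd: {X3}  orig:{}
  cell(0,2) cdd: ∅

S ∉ T[0,2] ⇒ NO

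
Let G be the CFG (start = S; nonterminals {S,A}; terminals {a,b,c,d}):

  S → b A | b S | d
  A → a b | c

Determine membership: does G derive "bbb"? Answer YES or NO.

Convert to CNF:
  S -> T1 A | T1 S | d
  A -> T0 T1 | c
  T0 -> a
  T1 -> b

CYK fill:
  T[0,0] 'b' = {T1}  orig:{}
  T[1,1] 'b' = {T1}  orig:{}
  T[2,2] 'b' = {T1}  orig:{}
  T[0,1] 'bb' = ∅
  T[1,2] 'bb' = ∅
  T[0,2] 'bbb' = ∅

S ∉ T[0,2] ⇒ NO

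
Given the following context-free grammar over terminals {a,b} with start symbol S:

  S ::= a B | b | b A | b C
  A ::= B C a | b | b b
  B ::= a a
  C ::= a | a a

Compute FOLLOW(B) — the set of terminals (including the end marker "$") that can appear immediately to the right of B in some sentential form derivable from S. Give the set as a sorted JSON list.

FIRST iteration:
iter 1:
  A via A→b: +{b}
  B via B→a a: +{a}
  C via C→a: +{a}
  S via S→a B: +{a}
  S via S→b: +{b}
  FIRST(S)={a,b}  FIRST(A)={b}  FIRST(B)={a}  FIRST(C)={a}
iter 2:
  A via A→B C a: +{a}
  FIRST(S)={a,b}  FIRST(A)={a,b}  FIRST(B)={a}  FIRST(C)={a}
iter 3: — fixpoint
  FIRST(S)={a,b}  FIRST(A)={a,b}  FIRST(B)={a}  FIRST(C)={a}

FOLLOW sets:
initialize: $ ∈ FOLLOW(S)
[1]
  A→B C a: FOLLOW(B) ⊇ FIRST(C) = {a}; new: +{a}
  A→B C a: FOLLOW(C) ⊇ FIRST(a) = {a}; new: +{a}
  S→a B: FOLLOW(B) ⊇ FOLLOW(S) ⊇ {$}; new: +{$}
  S→b A: FOLLOW(A) ⊇ FOLLOW(S) ⊇ {$}; new: +{$}
  S→b C: FOLLOW(C) ⊇ FOLLOW(S) ⊇ {$}; new: +{$}
  S: {$}  A: {$}  B: {$,a}  C: {$,a}
[2] — fixpoint
  S: {$}  A: {$}  B: {$,a}  C: {$,a}

FOLLOW(B) = ["$", "a"]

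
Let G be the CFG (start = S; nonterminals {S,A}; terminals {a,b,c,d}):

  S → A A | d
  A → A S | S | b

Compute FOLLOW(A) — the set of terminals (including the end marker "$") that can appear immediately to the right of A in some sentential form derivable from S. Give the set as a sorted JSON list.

Compute FIRST by fixpoint:
pass 1:
  A via A→b: +{b}
  S via S→A A: +{b}
  S via S→d: +{d}
  FIRST(S)={b,d}  FIRST(A)={b}
pass 2:
  A via A→S: +{d}
  FIRST(S)={b,d}  FIRST(A)={b,d}
pass 3: done
  FIRST(S)={b,d}  FIRST(A)={b,d}

FOLLOW iteration:
initialize: $ ∈ FOLLOW(S)
[1]
  A→A S: FOLLOW(A) ⊇ FIRST(S) = {b,d}; new: +{b,d}
  A→A S: FOLLOW(S) ⊇ FOLLOW(A) ⊇ {b,d}; new: +{b,d}
  S→A A: FOLLOW(A) ⊇ FOLLOW(S) ⊇ {$,b,d}; new: +{$}
  FOLLOW(S)={$,b,d}  FOLLOW(A)={$,b,d}
[2] (no change)
  FOLLOW(S)={$,b,d}  FOLLOW(A)={$,b,d}

FOLLOW(A) = ["$", "b", "d"]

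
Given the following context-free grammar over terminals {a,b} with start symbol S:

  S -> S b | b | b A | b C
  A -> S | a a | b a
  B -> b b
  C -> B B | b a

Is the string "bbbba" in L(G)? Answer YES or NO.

Convert to CNF:
  S -> S T0 | T0 A | T0 C | b
  A -> S T0 | T0 A | T0 C | T0 T1 | T1 T1 | b
  B -> T0 T0
  C -> B B | T0 T1
  T0 -> b
  T1 -> a

Fill CYK table bottom-up:
  [0..0]={A,S,T0}  "b"  orig:{A,S}
  [1..1]={A,S,T0}  "b"  orig:{A,S}
  [2..2]={A,S,T0}  "b"  orig:{A,S}
  [3..3]={A,S,T0}  "b"  orig:{A,S}
  [4..4]={T1}  "a"  orig:{}
  [0..1]={A,B,S}  "bb"
  [1..2]={A,B,S}  "bb"
  [2..3]={A,B,S}  "bb"
  [3..4]={A,C}  "ba"
  [0..2]={A,S}  "bbb"
  [1..3]={A,S}  "bbb"
  [2..4]={A,S}  "bba"
  [0..3]={A,C,S}  "bbbb"
  [1..4]={A,S}  "bbba"
  [0..4]={A,S}  "bbbba"

S ∈ T[0,4] ⇒ YES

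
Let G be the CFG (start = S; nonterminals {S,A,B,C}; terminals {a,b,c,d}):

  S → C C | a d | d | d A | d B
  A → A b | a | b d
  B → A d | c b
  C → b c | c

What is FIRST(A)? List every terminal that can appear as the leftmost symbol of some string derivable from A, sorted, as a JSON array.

FIRST sets, iterate to fixpoint:
pass 1:
  A via A→a: +{a}
  A via A→b d: +{b}
  B via B→A d: +{a,b}
  B via B→c b: +{c}
  C via C→b c: +{b}
  C via C→c: +{c}
  S via S→C C: +{b,c}
  S via S→a d: +{a}
  S via S→d: +{d}
  S: {a,b,c,d}  A: {a,b}  B: {a,b,c}  C: {b,c}
pass 2: — fixpoint
  S: {a,b,c,d}  A: {a,b}  B: {a,b,c}  C: {b,c}

FIRST(A) = ["a", "b"]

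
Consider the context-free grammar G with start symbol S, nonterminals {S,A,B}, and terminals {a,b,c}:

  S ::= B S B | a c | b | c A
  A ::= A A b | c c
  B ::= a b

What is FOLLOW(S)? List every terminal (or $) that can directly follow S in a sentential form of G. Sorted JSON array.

FIRST iteration:
[1]
  A via A→c c: +{c}
  B via B→a b: +{a}
  S via S→B S B: +{a}
  S via S→b: +{b}
  S via S→c A: +{c}
  S: {a,b,c}  A: {c}  B: {a}
[2] done
  S: {a,b,c}  A: {c}  B: {a}

Compute FOLLOW by fixpoint:
initialize: $ ∈ FOLLOW(S)
[1]
  A→A A b: FOLLOW(A) ⊇ FIRST(A) = {c}; new: +{c}
  A→A A b: FOLLOW(A) ⊇ FIRST(b) = {b}; new: +{b}
  S→B S B: FOLLOW(B) ⊇ FIRST(S) = {a,b,c}; new: +{a,b,c}
  S→B S B: FOLLOW(S) ⊇ FIRST(B) = {a}; new: +{a}
  S→B S B: FOLLOW(B) ⊇ FOLLOW(S) ⊇ {$,a}; new: +{$}
  S→c A: FOLLOW(A) ⊇ FOLLOW(S) ⊇ {$,a}; new: +{$,a}
  FOLLOW(S)={$,a}  FOLLOW(A)={$,a,b,c}  FOLLOW(B)={$,a,b,c}
[2] (stable)
  FOLLOW(S)={$,a}  FOLLOW(A)={$,a,b,c}  FOLLOW(B)={$,a,b,c}

FOLLOW(S) = ["$", "a"]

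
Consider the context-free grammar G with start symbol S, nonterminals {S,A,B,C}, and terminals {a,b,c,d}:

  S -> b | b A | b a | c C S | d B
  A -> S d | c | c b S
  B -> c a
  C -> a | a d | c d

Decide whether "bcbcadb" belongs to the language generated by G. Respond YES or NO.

Convert to CNF:
  S -> T0 B | T1 X5 | T2 A | T2 T3 | b
  A -> S T0 | T1 X4 | c
  B -> T1 T3
  C -> T1 T0 | T3 T0 | a
  T0 -> d
  T1 -> c
  T2 -> b
  T3 -> a
  X4 -> T2 S
  X5 -> C S

Fill CYK table bottom-up:
  T[0,0] 'b' = {S,T2}  orig:{S}
  T[1,1] 'c' = {A,T1}  orig:{A}
  T[2,2] 'b' = {S,T2}  orig:{S}
  T[3,3] 'c' = {A,T1}  orig:{A}
  T[4,4] 'a' = {C,T3}  orig:{C}
  T[5,5] 'd' = {T0}  orig:{}
  T[6,6] 'b' = {S,T2}  orig:{S}
  T[0,1] 'bc' = {S}
  T[1,2] 'cb' = ∅
  T[2,3] 'bc' = {S}
  T[3,4] 'ca' = {B}
  T[4,5] 'ad' = {C}
  T[5,6] 'db' = ∅
  T[0,2] 'bcb' = ∅
  T[1,3] 'cbc' = ∅
  T[2,4] 'bca' = ∅
  T[3,5] 'cad' = ∅
  T[4,6] 'adb' = {X5}  orig:{}
  T[0,3] 'bcbc' = ∅
  T[1,4] 'cbca' = ∅
  T[2,5] 'bcad' = ∅
  T[3,6] 'cadb' = {S}
  T[0,4] 'bcbca' = ∅
  T[1,5] 'cbcad' = ∅
  T[2,6] 'bcadb' = {X4}  orig:{}
  T[0,5] 'bcbcad' = ∅
  T[1,6] 'cbcadb' = {A}
  T[0,6] 'bcbcadb' = {S}

S ∈ T[0,6] ⇒ YES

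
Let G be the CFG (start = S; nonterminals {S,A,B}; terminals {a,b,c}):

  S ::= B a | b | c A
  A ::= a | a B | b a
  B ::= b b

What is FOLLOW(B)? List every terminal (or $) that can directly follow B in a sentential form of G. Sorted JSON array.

FIRST iteration:
pass 1:
  A via A→a: +{a}
  A via A→b a: +{b}
  B via B→b b: +{b}
  S via S→B a: +{b}
  S via S→c A: +{c}
  FIRST(S)={b,c}  FIRST(A)={a,b}  FIRST(B)={b}
pass 2: done
  FIRST(S)={b,c}  FIRST(A)={a,b}  FIRST(B)={b}

Compute FOLLOW by fixpoint:
seed FOLLOW(S) with $
pass 1:
  S→B a: FOLLOW(B) ⊇ FIRST(a) = {a}; new: +{a}
  S→c A: FOLLOW(A) ⊇ FOLLOW(S) ⊇ {$}; new: +{$}
  S: {$}  A: {$}  B: {a}
pass 2:
  A→a B: FOLLOW(B) ⊇ FOLLOW(A) ⊇ {$}; new: +{$}
  S: {$}  A: {$}  B: {$,a}
pass 3: (no change)
  S: {$}  A: {$}  B: {$,a}

FOLLOW(B) = ["$", "a"]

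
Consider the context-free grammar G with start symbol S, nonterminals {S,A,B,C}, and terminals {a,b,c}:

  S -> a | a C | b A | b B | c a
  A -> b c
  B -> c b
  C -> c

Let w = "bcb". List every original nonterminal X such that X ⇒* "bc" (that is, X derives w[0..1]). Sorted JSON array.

Convert to CNF:
  S -> T0 A | T0 B | T1 T2 | T2 C | a
  A -> T0 T1
  B -> T1 T0
  C -> c
  T0 -> b
  T1 -> c
  T2 -> a

CYK table (by increasing span) — only the sub-triangle for w[0..1]:
  T[0,0] 'b' = {T0}  orig:{}
  T[1,1] 'c' = {C,T1}  orig:{C}
  T[0,1] 'bc' = {A}

Original NTs in T[0,1] deriving "bc": ["A"]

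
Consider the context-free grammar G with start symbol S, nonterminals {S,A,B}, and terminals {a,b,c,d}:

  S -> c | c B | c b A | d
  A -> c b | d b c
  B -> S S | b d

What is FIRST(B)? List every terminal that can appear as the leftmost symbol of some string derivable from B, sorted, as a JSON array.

Compute FIRST by fixpoint:
iter 1:
  A via A→c b: +{c}
  A via A→d b c: +{d}
  B via B→b d: +{b}
  S via S→c: +{c}
  S via S→d: +{d}
  S: {c,d}  A: {c,d}  B: {b}
iter 2:
  B via B→S S: +{c,d}
  S: {c,d}  A: {c,d}  B: {b,c,d}
iter 3: (stable)
  S: {c,d}  A: {c,d}  B: {b,c,d}

FIRST(B) = ["b", "c", "d"]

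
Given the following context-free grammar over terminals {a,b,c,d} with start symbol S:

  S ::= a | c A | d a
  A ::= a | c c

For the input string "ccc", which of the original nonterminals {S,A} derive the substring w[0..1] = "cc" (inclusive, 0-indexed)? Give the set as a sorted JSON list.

Convert to CNF:
  S -> T0 A | T1 T2 | a
  A -> T0 T0 | a
  T0 -> c
  T1 -> d
  T2 -> a

CYK table (by increasing span), restricted to cells inside w[0..1]:
  cell(0,0) c: {T0}  orig:{}
  cell(1,1) c: {T0}  orig:{}
  cell(0,1) cc: {A}

Original NTs in T[0,1] deriving "cc": ["A"]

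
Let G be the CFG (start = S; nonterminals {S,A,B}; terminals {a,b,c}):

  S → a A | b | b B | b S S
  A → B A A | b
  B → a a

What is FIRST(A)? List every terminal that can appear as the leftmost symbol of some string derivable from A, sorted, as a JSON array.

Compute FIRST by fixpoint:
iter 1:
  A via A→b: +{b}
  B via B→a a: +{a}
  S via S→a A: +{a}
  S via S→b: +{b}
  FIRST(S)={a,b}  FIRST(A)={b}  FIRST(B)={a}
iter 2:
  A via A→B A A: +{a}
  FIRST(S)={a,b}  FIRST(A)={a,b}  FIRST(B)={a}
iter 3: (no change)
  FIRST(S)={a,b}  FIRST(A)={a,b}  FIRST(B)={a}

FIRST(A) = ["a", "b"]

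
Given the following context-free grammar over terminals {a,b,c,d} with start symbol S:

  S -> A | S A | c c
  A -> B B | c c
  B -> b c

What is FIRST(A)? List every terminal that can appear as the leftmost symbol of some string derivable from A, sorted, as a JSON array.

Compute FIRST by fixpoint:
pass 1:
  A via A→c c: +{c}
  B via B→b c: +{b}
  S via S→A: +{c}
  FIRST(S)={c}  FIRST(A)={c}  FIRST(B)={b}
pass 2:
  A via A→B B: +{b}
  S via S→A: +{b}
  FIRST(S)={b,c}  FIRST(A)={b,c}  FIRST(B)={b}
pass 3: done
  FIRST(S)={b,c}  FIRST(A)={b,c}  FIRST(B)={b}

FIRST(A) = ["b", "c"]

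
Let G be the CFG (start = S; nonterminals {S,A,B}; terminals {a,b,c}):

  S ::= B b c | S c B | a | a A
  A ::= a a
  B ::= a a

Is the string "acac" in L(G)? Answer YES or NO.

CNF form of G:
  S -> B X3 | S X4 | T0 A | a
  A -> T0 T0
  B -> T0 T0
  T0 -> a
  T1 -> b
  T2 -> c
  X3 -> T1 T2
  X4 -> T2 B

CYK table (by increasing span):
  T[0,0] 'a' = {S,T0}  orig:{S}
  T[1,1] 'c' = {T2}  orig:{}
  T[2,2] 'a' = {S,T0}  orig:{S}
  T[3,3] 'c' = {T2}  orig:{}
  T[0,1] 'ac' = ∅
  T[1,2] 'ca' = ∅
  T[2,3] 'ac' = ∅
  T[0,2] 'aca' = ∅
  T[1,3] 'cac' = ∅
  T[0,3] 'acac' = ∅

S ∉ T[0,3] ⇒ NO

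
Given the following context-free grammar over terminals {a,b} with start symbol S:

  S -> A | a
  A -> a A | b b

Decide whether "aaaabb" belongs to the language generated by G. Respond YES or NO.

CNF form of G:
  S -> T0 A | T1 T1 | a
  A -> T0 A | T1 T1
  T0 -> a
  T1 -> b

CYK fill:
  T[0,0] 'a' = {S,T0}  orig:{S}
  T[1,1] 'a' = {S,T0}  orig:{S}
  T[2,2] 'a' = {S,T0}  orig:{S}
  T[3,3] 'a' = {S,T0}  orig:{S}
  T[4,4] 'b' = {T1}  orig:{}
  T[5,5] 'b' = {T1}  orig:{}
  T[0,1] 'aa' = ∅
  T[1,2] 'aa' = ∅
  T[2,3] 'aa' = ∅
  T[3,4] 'ab' = ∅
  T[4,5] 'bb' = {A,S}
  T[0,2] 'aaa' = ∅
  T[1,3] 'aaa' = ∅
  T[2,4] 'aab' = ∅
  T[3,5] 'abb' = {A,S}
  T[0,3] 'aaaa' = ∅
  T[1,4] 'aaab' = ∅
  T[2,5] 'aabb' = {A,S}
  T[0,4] 'aaaab' = ∅
  T[1,5] 'aaabb' = {A,S}
  T[0,5] 'aaaabb' = {A,S}

S ∈ T[0,5] ⇒ YES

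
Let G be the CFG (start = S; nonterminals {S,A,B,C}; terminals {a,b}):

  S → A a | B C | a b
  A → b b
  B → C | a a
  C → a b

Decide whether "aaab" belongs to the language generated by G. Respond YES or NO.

Convert to CNF:
  S -> A T1 | B C | T1 T0
  A -> T0 T0
  B -> T1 T0 | T1 T1
  C -> T1 T0
  T0 -> b
  T1 -> a

CYK table (by increasing span):
  T[0,0] 'a' = {T1}  orig:{}
  T[1,1] 'a' = {T1}  orig:{}
  T[2,2] 'a' = {T1}  orig:{}
  T[3,3] 'b' = {T0}  orig:{}
  T[0,1] 'aa' = {B}
  T[1,2] 'aa' = {B}
  T[2,3] 'ab' = {B,C,S}
  T[0,2] 'aaa' = ∅
  T[1,3] 'aab' = ∅
  T[0,3] 'aaab' = {S}

S ∈ T[0,3] ⇒ YES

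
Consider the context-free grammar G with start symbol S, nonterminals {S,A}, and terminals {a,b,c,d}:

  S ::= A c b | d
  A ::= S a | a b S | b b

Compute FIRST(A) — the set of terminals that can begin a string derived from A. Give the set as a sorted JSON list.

FIRST sets, iterate to fixpoint:
[1]
  A via A→a b S: +{a}
  A via A→b b: +{b}
  S via S→A c b: +{a,b}
  S via S→d: +{d}
  FIRST[S]={a,b,d}  FIRST[A]={a,b}
[2]
  A via A→S a: +{d}
  FIRST[S]={a,b,d}  FIRST[A]={a,b,d}
[3] done
  FIRST[S]={a,b,d}  FIRST[A]={a,b,d}

FIRST(A) = ["a", "b", "d"]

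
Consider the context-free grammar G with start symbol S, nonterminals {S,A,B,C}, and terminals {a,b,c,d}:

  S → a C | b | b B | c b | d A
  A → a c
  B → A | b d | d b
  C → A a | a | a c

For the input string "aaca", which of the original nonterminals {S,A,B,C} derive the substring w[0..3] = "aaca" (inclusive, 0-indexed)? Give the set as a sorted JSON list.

Convert to CNF:
  S -> T0 C | T1 T2 | T2 B | T3 A | b
  A -> T0 T1
  B -> T0 T1 | T2 T3 | T3 T2
  C -> A T0 | T0 T1 | a
  T0 -> a
  T1 -> c
  T2 -> b
  T3 -> d

Fill CYK table bottom-up (cells [i..j] with 0 ≤ i ≤ j ≤ 3 only):
  cell(0,0) a: {C,T0}  orig:{C}
  cell(1,1) a: {C,T0}  orig:{C}
  cell(2,2) c: {T1}  orig:{}
  cell(3,3) a: {C,T0}  orig:{C}
  cell(0,1) aa: {S}
  cell(1,2) ac: {A,B,C}
  cell(2,3) ca: ∅
  cell(0,2) aac: {S}
  cell(1,3) aca: {C}
  cell(0,3) aaca: {S}

Original NTs in T[0,3] deriving "aaca": ["S"]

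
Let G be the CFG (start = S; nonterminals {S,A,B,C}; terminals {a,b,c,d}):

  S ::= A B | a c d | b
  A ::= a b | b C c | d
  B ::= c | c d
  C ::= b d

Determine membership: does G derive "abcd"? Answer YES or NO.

Convert to CNF:
  S -> A B | T0 X5 | b
  A -> T0 T1 | T1 X4 | d
  B -> T2 T3 | c
  C -> T1 T3
  T0 -> a
  T1 -> b
  T2 -> c
  T3 -> d
  X4 -> C T2
  X5 -> T2 T3

Fill CYK table bottom-up:
  cell(0,0) a: {T0}  orig:{}
  cell(1,1) b: {S,T1}  orig:{S}
  cell(2,2) c: {B,T2}  orig:{B}
  cell(3,3) d: {A,T3}  orig:{A}
  cell(0,1) ab: {A}
  cell(1,2) bc: ∅
  cell(2,3) cd: {B,X5}  orig:{B}
  cell(0,2) abc: {S}
  cell(1,3) bcd: ∅
  cell(0,3) abcd: {S}

S ∈ T[0,3] ⇒ YES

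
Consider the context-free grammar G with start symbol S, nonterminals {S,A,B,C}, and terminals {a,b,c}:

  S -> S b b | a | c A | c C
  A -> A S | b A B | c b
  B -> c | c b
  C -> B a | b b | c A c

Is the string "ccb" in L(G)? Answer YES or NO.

CNF form of G:
  S -> S X5 | T1 A | T1 C | a
  A -> A S | T0 X3 | T1 T0
  B -> T1 T0 | c
  C -> B T2 | T0 T0 | T1 X4
  T0 -> b
  T1 -> c
  T2 -> a
  X3 -> A B
  X4 -> A T1
  X5 -> T0 T0

Fill CYK table bottom-up:
  [0..0]={B,T1}  "c"  orig:{B}
  [1..1]={B,T1}  "c"  orig:{B}
  [2..2]={T0}  "b"  orig:{}
  [0..1]=∅  "cc"
  [1..2]={A,B}  "cb"
  [0..2]={S}  "ccb"

S ∈ T[0,2] ⇒ YES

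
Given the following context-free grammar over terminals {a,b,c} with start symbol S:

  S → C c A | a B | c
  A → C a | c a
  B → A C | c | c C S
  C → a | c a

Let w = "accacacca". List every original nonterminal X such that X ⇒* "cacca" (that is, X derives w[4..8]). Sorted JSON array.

CNF form of G:
  S -> C X3 | T0 B | c
  A -> C T0 | T1 T0
  B -> A C | T1 X2 | c
  C -> T1 T0 | a
  T0 -> a
  T1 -> c
  X2 -> C S
  X3 -> T1 A

CYK fill (cells [i..j] with 4 ≤ i ≤ j ≤ 8 only):
  cell(4,4) c: {B,S,T1}  orig:{B,S}
  cell(5,5) a: {C,T0}  orig:{C}
  cell(6,6) c: {B,S,T1}  orig:{B,S}
  cell(7,7) c: {B,S,T1}  orig:{B,S}
  cell(8,8) a: {C,T0}  orig:{C}
  cell(4,5) ca: {A,C}
  cell(5,6) ac: {S,X2}  orig:{S}
  cell(6,7) cc: ∅
  cell(7,8) ca: {A,C}
  cell(4,6) cac: {B,X2}  orig:{B}
  cell(5,7) acc: ∅
  cell(6,8) cca: {X3}  orig:{}
  cell(4,7) cacc: ∅
  cell(5,8) acca: {S}
  cell(4,8) cacca: {S}

Original NTs in T[4,8] deriving "cacca": ["S"]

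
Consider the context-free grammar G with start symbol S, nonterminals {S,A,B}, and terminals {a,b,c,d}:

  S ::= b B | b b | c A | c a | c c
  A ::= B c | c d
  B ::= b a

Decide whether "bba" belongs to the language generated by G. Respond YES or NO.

CNF form of G:
  S -> T0 A | T0 T0 | T0 T3 | T2 B | T2 T2
  A -> B T0 | T0 T1
  B -> T2 T3
  T0 -> c
  T1 -> d
  T2 -> b
  T3 -> a

Fill CYK table bottom-up:
  T[0,0] 'b' = {T2}  orig:{}
  T[1,1] 'b' = {T2}  orig:{}
  T[2,2] 'a' = {T3}  orig:{}
  T[0,1] 'bb' = {S}
  T[1,2] 'ba' = {B}
  T[0,2] 'bba' = {S}

S ∈ T[0,2] ⇒ YES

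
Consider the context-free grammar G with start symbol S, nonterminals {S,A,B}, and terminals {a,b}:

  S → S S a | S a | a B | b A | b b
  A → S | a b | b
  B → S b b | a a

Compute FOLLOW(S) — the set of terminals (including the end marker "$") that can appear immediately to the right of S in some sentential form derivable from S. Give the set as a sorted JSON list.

Compute FIRST by fixpoint:
pass 1:
  A via A→a b: +{a}
  A via A→b: +{b}
  B via B→a a: +{a}
  S via S→a B: +{a}
  S via S→b A: +{b}
  FIRST[S]={a,b}  FIRST[A]={a,b}  FIRST[B]={a}
pass 2:
  B via B→S b b: +{b}
  FIRST[S]={a,b}  FIRST[A]={a,b}  FIRST[B]={a,b}
pass 3: done
  FIRST[S]={a,b}  FIRST[A]={a,b}  FIRST[B]={a,b}

Compute FOLLOW by fixpoint:
FOLLOW(S) := {$}
pass 1:
  B→S b b: FOLLOW(S) ⊇ FIRST(b) = {b}; new: +{b}
  S→S S a: FOLLOW(S) ⊇ FIRST(S) = {a,b}; new: +{a}
  S→a B: FOLLOW(B) ⊇ FOLLOW(S) ⊇ {$,a,b}; new: +{$,a,b}
  S→b A: FOLLOW(A) ⊇ FOLLOW(S) ⊇ {$,a,b}; new: +{$,a,b}
  FOLLOW[S]={$,a,b}  FOLLOW[A]={$,a,b}  FOLLOW[B]={$,a,b}
pass 2: — fixpoint
  FOLLOW[S]={$,a,b}  FOLLOW[A]={$,a,b}  FOLLOW[B]={$,a,b}

FOLLOW(S) = ["$", "a", "b"]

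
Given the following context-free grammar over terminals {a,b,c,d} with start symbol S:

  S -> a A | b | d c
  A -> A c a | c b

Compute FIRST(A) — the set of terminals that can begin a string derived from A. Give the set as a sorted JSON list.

FIRST sets, iterate to fixpoint:
[1]
  A via A→c b: +{c}
  S via S→a A: +{a}
  S via S→b: +{b}
  S via S→d c: +{d}
  FIRST[S]={a,b,d}  FIRST[A]={c}
[2] (no change)
  FIRST[S]={a,b,d}  FIRST[A]={c}

FIRST(A) = ["c"]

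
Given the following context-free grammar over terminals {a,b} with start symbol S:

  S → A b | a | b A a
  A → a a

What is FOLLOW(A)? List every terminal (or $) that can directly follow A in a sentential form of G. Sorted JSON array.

FIRST iteration:
[1]
  A via A→a a: +{a}
  S via S→A b: +{a}
  S via S→b A a: +{b}
  FIRST(S)={a,b}  FIRST(A)={a}
[2] (stable)
  FIRST(S)={a,b}  FIRST(A)={a}

FOLLOW iteration:
initialize: $ ∈ FOLLOW(S)
iter 1:
  S→A b: FOLLOW(A) ⊇ FIRST(b) = {b}; new: +{b}
  S→b A a: FOLLOW(A) ⊇ FIRST(a) = {a}; new: +{a}
  FOLLOW[S]={$}  FOLLOW[A]={a,b}
iter 2: (stable)
  FOLLOW[S]={$}  FOLLOW[A]={a,b}

FOLLOW(A) = ["a", "b"]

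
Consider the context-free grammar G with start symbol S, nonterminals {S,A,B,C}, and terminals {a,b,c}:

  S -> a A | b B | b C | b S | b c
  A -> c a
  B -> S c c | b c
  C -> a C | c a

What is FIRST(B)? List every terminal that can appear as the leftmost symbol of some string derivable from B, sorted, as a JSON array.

FIRST iteration:
iter 1:
  A via A→c a: +{c}
  B via B→b c: +{b}
  C via C→a C: +{a}
  C via C→c a: +{c}
  S via S→a A: +{a}
  S via S→b B: +{b}
  FIRST[S]={a,b}  FIRST[A]={c}  FIRST[B]={b}  FIRST[C]={a,c}
iter 2:
  B via B→S c c: +{a}
  FIRST[S]={a,b}  FIRST[A]={c}  FIRST[B]={a,b}  FIRST[C]={a,c}
iter 3: (stable)
  FIRST[S]={a,b}  FIRST[A]={c}  FIRST[B]={a,b}  FIRST[C]={a,c}

FIRST(B) = ["a", "b"]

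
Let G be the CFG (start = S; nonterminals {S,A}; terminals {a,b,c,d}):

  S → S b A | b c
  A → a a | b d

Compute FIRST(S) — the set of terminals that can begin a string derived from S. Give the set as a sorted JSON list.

FIRST iteration:
iter 1:
  A via A→a a: +{a}
  A via A→b d: +{b}
  S via S→b c: +{b}
  S: {b}  A: {a,b}
iter 2: (stable)
  S: {b}  A: {a,b}

FIRST(S) = ["b"]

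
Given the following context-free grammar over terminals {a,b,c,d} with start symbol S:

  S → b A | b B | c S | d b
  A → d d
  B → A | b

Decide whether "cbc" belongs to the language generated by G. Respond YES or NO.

Convert to CNF:
  S -> T0 T1 | T1 A | T1 B | T2 S
  A -> T0 T0
  B -> T0 T0 | b
  T0 -> d
  T1 -> b
  T2 -> c

Fill CYK table bottom-up:
  [0..0]={T2}  "c"  orig:{}
  [1..1]={B,T1}  "b"  orig:{B}
  [2..2]={T2}  "c"  orig:{}
  [0..1]=∅  "cb"
  [1..2]=∅  "bc"
  [0..2]=∅  "cbc"

S ∉ T[0,2] ⇒ NO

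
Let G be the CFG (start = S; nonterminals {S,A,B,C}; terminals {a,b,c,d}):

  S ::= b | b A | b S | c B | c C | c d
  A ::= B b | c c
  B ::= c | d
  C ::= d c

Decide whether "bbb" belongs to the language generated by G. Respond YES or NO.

CNF form of G:
  S -> T0 A | T0 S | T1 B | T1 C | T1 T2 | b
  A -> B T0 | T1 T1
  B -> c | d
  C -> T2 T1
  T0 -> b
  T1 -> c
  T2 -> d

Fill CYK table bottom-up:
  T[0,0] 'b' = {S,T0}  orig:{S}
  T[1,1] 'b' = {S,T0}  orig:{S}
  T[2,2] 'b' = {S,T0}  orig:{S}
  T[0,1] 'bb' = {S}
  T[1,2] 'bb' = {S}
  T[0,2] 'bbb' = {S}

S ∈ T[0,2] ⇒ YES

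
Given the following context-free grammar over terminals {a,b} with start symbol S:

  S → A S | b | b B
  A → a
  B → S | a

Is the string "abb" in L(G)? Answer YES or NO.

Convert to CNF:
  S -> A S | T0 B | b
  A -> a
  B -> A S | T0 B | a | b
  T0 -> b

CYK table (by increasing span):
  T[0,0] 'a' = {A,B}
  T[1,1] 'b' = {B,S,T0}  orig:{B,S}
  T[2,2] 'b' = {B,S,T0}  orig:{B,S}
  T[0,1] 'ab' = {B,S}
  T[1,2] 'bb' = {B,S}
  T[0,2] 'abb' = {B,S}

S ∈ T[0,2] ⇒ YES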